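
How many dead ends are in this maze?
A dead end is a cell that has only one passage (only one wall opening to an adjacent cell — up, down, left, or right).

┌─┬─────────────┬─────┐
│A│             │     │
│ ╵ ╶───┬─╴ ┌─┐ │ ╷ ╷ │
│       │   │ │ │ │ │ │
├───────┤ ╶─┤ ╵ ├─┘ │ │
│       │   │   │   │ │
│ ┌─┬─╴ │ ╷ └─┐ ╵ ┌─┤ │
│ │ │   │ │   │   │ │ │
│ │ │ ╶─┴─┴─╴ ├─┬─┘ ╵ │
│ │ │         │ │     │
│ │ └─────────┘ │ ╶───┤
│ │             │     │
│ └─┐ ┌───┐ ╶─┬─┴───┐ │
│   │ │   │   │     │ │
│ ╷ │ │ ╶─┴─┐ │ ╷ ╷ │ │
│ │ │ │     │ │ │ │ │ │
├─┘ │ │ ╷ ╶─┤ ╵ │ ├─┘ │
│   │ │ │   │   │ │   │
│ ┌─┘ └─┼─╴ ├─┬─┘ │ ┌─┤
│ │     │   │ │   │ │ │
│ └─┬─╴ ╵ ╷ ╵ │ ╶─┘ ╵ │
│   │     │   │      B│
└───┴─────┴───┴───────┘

Checking each cell for number of passages:

Dead ends found at positions:
  (0, 0)
  (1, 3)
  (1, 6)
  (1, 8)
  (3, 1)
  (3, 4)
  (3, 9)
  (4, 7)
  (6, 4)
  (7, 0)
  (7, 5)
  (7, 9)
  (8, 3)
  (9, 1)
  (9, 6)
  (9, 10)
  (10, 1)
  (10, 2)
Total dead ends: 18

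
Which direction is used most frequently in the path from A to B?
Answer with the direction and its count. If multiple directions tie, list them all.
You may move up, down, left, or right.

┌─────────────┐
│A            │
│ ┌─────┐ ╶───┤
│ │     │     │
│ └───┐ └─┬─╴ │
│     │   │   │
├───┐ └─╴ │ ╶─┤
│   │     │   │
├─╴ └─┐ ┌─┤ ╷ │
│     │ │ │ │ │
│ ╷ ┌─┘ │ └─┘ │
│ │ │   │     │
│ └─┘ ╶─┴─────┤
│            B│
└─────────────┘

Directions: down, down, right, right, down, right, down, down, left, down, right, right, right, right
Counts: {'down': 6, 'right': 7, 'left': 1}
Most common: right (7 times)

Solution:

┌─────────────┐
│A            │
│ ┌─────┐ ╶───┤
│↓│     │     │
│ └───┐ └─┬─╴ │
│↳ → ↓│   │   │
├───┐ └─╴ │ ╶─┤
│   │↳ ↓  │   │
├─╴ └─┐ ┌─┤ ╷ │
│     │↓│ │ │ │
│ ╷ ┌─┘ │ └─┘ │
│ │ │↓ ↲│     │
│ └─┘ ╶─┴─────┤
│    ↳ → → → B│
└─────────────┘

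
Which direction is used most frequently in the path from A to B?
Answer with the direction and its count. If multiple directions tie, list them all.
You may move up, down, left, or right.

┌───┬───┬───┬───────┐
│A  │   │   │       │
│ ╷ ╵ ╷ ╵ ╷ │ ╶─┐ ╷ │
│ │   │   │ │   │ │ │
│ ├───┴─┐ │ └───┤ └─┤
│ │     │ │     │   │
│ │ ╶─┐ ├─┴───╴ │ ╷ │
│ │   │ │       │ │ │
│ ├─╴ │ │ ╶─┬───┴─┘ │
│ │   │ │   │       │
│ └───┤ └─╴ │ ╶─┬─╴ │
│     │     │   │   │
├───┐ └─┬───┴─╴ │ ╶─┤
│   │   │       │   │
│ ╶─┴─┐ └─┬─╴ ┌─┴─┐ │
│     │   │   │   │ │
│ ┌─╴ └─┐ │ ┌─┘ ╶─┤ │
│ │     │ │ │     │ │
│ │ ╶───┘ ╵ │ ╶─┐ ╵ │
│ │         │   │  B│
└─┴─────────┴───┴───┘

Directions: down, down, down, down, down, right, right, down, right, down, right, down, down, right, up, up, right, up, right, up, left, up, right, right, right, down, left, down, right, down, down, down
Counts: {'down': 14, 'right': 11, 'up': 5, 'left': 2}
Most common: down (14 times)

Solution:

┌───┬───┬───┬───────┐
│A  │   │   │       │
│ ╷ ╵ ╷ ╵ ╷ │ ╶─┐ ╷ │
│↓│   │   │ │   │ │ │
│ ├───┴─┐ │ └───┤ └─┤
│↓│     │ │     │   │
│ │ ╶─┐ ├─┴───╴ │ ╷ │
│↓│   │ │       │ │ │
│ ├─╴ │ │ ╶─┬───┴─┘ │
│↓│   │ │   │↱ → → ↓│
│ └───┤ └─╴ │ ╶─┬─╴ │
│↳ → ↓│     │↑ ↰│↓ ↲│
├───┐ └─┬───┴─╴ │ ╶─┤
│   │↳ ↓│    ↱ ↑│↳ ↓│
│ ╶─┴─┐ └─┬─╴ ┌─┴─┐ │
│     │↳ ↓│↱ ↑│   │↓│
│ ┌─╴ └─┐ │ ┌─┘ ╶─┤ │
│ │     │↓│↑│     │↓│
│ │ ╶───┘ ╵ │ ╶─┐ ╵ │
│ │      ↳ ↑│   │  B│
└─┴─────────┴───┴───┘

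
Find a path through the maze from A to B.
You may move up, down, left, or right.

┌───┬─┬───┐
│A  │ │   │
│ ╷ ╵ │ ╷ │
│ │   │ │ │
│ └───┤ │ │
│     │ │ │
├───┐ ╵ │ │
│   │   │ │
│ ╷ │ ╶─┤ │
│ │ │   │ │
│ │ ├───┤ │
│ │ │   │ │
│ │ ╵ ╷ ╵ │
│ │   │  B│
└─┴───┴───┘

Finding the shortest path through the maze:
Path length: 16 steps
Directions: down → down → right → right → down → right → up → up → up → right → down → down → down → down → down → down

Solution:

┌───┬─┬───┐
│A  │ │↱ ↓│
│ ╷ ╵ │ ╷ │
│↓│   │↑│↓│
│ └───┤ │ │
│↳ → ↓│↑│↓│
├───┐ ╵ │ │
│   │↳ ↑│↓│
│ ╷ │ ╶─┤ │
│ │ │   │↓│
│ │ ├───┤ │
│ │ │   │↓│
│ │ ╵ ╷ ╵ │
│ │   │  B│
└─┴───┴───┘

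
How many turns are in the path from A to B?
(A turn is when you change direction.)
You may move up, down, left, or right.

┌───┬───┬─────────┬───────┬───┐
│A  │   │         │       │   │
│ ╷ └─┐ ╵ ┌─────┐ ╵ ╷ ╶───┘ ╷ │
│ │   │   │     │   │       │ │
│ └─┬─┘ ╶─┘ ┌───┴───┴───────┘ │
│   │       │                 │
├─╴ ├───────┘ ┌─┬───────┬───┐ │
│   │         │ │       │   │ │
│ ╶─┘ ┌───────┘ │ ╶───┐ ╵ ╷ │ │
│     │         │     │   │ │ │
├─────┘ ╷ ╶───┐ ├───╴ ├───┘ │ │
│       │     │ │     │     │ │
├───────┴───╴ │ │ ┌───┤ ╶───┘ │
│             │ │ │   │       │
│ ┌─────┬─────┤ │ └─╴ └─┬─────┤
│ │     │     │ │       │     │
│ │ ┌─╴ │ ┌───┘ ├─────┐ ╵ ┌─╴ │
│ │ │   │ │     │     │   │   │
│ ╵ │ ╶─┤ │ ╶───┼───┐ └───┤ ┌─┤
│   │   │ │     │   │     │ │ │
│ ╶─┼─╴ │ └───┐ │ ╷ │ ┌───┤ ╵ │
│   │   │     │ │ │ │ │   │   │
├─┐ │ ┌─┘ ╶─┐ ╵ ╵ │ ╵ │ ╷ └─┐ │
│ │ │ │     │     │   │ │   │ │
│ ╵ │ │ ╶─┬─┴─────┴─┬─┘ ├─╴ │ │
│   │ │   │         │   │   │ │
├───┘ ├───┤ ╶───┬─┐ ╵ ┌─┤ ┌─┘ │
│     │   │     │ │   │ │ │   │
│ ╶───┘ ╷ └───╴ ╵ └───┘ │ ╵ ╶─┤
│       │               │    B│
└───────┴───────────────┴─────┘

Directions: down, down, right, down, left, down, right, right, up, right, right, right, right, up, right, right, right, right, right, right, right, right, down, down, down, down, left, left, left, up, right, right, up, up, left, down, left, up, left, left, left, down, right, right, down, left, left, down, down, right, right, right, down, right, up, right, right, down, left, down, down, right, down, down, down, left, down, right
Number of turns: 37

Solution:

┌───┬───┬─────────┬───────┬───┐
│A  │   │         │       │   │
│ ╷ └─┐ ╵ ┌─────┐ ╵ ╷ ╶───┘ ╷ │
│↓│   │   │     │   │       │ │
│ └─┬─┘ ╶─┘ ┌───┴───┴───────┘ │
│↳ ↓│       │↱ → → → → → → → ↓│
├─╴ ├───────┘ ┌─┬───────┬───┐ │
│↓ ↲│↱ → → → ↑│ │↓ ← ← ↰│↓ ↰│↓│
│ ╶─┘ ┌───────┘ │ ╶───┐ ╵ ╷ │ │
│↳ → ↑│         │↳ → ↓│↑ ↲│↑│↓│
├─────┘ ╷ ╶───┐ ├───╴ ├───┘ │ │
│       │     │ │↓ ← ↲│↱ → ↑│↓│
├───────┴───╴ │ │ ┌───┤ ╶───┘ │
│             │ │↓│   │↑ ← ← ↲│
│ ┌─────┬─────┤ │ └─╴ └─┬─────┤
│ │     │     │ │↳ → → ↓│↱ → ↓│
│ │ ┌─╴ │ ┌───┘ ├─────┐ ╵ ┌─╴ │
│ │ │   │ │     │     │↳ ↑│↓ ↲│
│ ╵ │ ╶─┤ │ ╶───┼───┐ └───┤ ┌─┤
│   │   │ │     │   │     │↓│ │
│ ╶─┼─╴ │ └───┐ │ ╷ │ ┌───┤ ╵ │
│   │   │     │ │ │ │ │   │↳ ↓│
├─┐ │ ┌─┘ ╶─┐ ╵ ╵ │ ╵ │ ╷ └─┐ │
│ │ │ │     │     │   │ │   │↓│
│ ╵ │ │ ╶─┬─┴─────┴─┬─┘ ├─╴ │ │
│   │ │   │         │   │   │↓│
├───┘ ├───┤ ╶───┬─┐ ╵ ┌─┤ ┌─┘ │
│     │   │     │ │   │ │ │↓ ↲│
│ ╶───┘ ╷ └───╴ ╵ └───┘ │ ╵ ╶─┤
│       │               │  ↳ B│
└───────┴───────────────┴─────┘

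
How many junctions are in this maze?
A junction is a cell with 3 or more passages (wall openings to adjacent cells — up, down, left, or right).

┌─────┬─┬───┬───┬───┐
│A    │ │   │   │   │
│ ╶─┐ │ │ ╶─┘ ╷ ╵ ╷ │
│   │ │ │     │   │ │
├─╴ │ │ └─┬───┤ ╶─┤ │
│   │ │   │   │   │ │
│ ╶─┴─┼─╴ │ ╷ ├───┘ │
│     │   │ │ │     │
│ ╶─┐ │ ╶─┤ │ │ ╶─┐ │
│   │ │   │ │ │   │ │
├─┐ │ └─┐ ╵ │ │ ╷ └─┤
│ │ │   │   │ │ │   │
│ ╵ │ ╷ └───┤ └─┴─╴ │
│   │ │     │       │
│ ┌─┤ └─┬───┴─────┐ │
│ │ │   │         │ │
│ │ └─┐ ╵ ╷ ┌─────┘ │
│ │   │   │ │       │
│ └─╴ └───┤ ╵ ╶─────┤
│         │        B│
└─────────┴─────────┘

Checking each cell for number of passages:

Junctions found (3+ passages):
  (1, 7): 3 passages
  (3, 0): 3 passages
  (3, 9): 3 passages
  (4, 7): 3 passages
  (5, 2): 3 passages
  (6, 0): 3 passages
  (6, 9): 3 passages
  (7, 5): 3 passages
  (9, 2): 3 passages
  (9, 6): 3 passages
Total junctions: 10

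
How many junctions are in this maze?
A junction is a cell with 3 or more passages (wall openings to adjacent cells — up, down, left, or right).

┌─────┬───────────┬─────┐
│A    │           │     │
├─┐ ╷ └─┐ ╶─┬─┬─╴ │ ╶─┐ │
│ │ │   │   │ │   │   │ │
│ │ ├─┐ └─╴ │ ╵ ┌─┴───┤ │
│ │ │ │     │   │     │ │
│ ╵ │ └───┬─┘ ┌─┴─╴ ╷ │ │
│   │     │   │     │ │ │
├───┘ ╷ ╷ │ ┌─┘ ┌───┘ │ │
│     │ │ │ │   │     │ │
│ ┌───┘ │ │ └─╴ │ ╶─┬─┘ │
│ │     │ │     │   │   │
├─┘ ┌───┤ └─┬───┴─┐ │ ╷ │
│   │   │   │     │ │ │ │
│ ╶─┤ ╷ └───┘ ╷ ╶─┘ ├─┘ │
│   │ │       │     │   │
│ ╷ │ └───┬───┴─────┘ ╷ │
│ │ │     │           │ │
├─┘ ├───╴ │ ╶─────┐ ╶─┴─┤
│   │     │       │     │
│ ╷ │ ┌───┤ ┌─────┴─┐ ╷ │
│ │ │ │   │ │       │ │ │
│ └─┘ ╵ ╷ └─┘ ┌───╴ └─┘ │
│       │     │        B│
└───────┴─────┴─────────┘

Checking each cell for number of passages:

Junctions found (3+ passages):
  (0, 1): 3 passages
  (0, 4): 3 passages
  (2, 6): 3 passages
  (2, 9): 3 passages
  (3, 2): 3 passages
  (3, 3): 3 passages
  (4, 7): 3 passages
  (5, 11): 3 passages
  (6, 7): 3 passages
  (7, 0): 3 passages
  (7, 11): 3 passages
  (8, 9): 3 passages
  (9, 1): 3 passages
  (9, 5): 3 passages
  (9, 10): 3 passages
  (11, 2): 3 passages
  (11, 9): 3 passages
Total junctions: 17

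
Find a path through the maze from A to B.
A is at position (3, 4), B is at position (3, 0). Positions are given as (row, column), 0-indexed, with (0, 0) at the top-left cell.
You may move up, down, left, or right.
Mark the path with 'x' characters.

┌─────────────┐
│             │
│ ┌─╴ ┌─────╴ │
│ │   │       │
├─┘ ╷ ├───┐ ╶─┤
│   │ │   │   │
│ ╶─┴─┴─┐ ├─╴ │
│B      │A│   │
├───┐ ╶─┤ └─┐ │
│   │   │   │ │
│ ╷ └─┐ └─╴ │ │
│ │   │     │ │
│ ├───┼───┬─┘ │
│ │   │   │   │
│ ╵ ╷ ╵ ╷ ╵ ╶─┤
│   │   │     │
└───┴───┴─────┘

Finding the shortest path from (3, 4) to (3, 0):
Path length: 10 steps
Directions: down → right → down → left → left → up → left → up → left → left

Solution:

┌─────────────┐
│             │
│ ┌─╴ ┌─────╴ │
│ │   │       │
├─┘ ╷ ├───┐ ╶─┤
│   │ │   │   │
│ ╶─┴─┴─┐ ├─╴ │
│B x x  │A│   │
├───┐ ╶─┤ └─┐ │
│   │x x│x x│ │
│ ╷ └─┐ └─╴ │ │
│ │   │x x x│ │
│ ├───┼───┬─┘ │
│ │   │   │   │
│ ╵ ╷ ╵ ╷ ╵ ╶─┤
│   │   │     │
└───┴───┴─────┘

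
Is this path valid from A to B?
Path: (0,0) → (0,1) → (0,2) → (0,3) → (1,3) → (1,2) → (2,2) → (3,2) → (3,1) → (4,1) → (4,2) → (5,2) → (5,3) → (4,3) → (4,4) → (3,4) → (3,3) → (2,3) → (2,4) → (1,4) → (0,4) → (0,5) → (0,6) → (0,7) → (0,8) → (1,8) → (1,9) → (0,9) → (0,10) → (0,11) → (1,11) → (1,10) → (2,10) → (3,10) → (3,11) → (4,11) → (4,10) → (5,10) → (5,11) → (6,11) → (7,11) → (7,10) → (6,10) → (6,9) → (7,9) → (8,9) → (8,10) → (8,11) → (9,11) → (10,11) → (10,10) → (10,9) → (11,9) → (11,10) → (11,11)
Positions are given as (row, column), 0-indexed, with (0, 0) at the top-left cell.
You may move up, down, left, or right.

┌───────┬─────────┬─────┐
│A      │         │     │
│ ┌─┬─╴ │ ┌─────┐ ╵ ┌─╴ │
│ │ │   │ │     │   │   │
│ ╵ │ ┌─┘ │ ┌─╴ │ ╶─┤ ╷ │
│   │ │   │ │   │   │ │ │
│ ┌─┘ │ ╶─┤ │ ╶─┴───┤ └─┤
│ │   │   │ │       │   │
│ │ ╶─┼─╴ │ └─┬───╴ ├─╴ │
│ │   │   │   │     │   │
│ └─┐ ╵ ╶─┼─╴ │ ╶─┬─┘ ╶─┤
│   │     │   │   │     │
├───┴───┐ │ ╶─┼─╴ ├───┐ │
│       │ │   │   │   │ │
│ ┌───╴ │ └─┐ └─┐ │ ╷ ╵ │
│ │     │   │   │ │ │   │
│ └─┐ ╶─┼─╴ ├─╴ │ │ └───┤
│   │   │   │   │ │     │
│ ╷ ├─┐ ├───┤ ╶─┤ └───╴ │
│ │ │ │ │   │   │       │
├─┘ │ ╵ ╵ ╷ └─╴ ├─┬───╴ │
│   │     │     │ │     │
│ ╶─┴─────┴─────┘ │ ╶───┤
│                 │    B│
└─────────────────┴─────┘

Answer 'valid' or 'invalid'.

Checking path validity:
Result: All consecutive moves are passable.

valid

Correct solution:

┌───────┬─────────┬─────┐
│A → → ↓│↱ → → → ↓│↱ → ↓│
│ ┌─┬─╴ │ ┌─────┐ ╵ ┌─╴ │
│ │ │↓ ↲│↑│     │↳ ↑│↓ ↲│
│ ╵ │ ┌─┘ │ ┌─╴ │ ╶─┤ ╷ │
│   │↓│↱ ↑│ │   │   │↓│ │
│ ┌─┘ │ ╶─┤ │ ╶─┴───┤ └─┤
│ │↓ ↲│↑ ↰│ │       │↳ ↓│
│ │ ╶─┼─╴ │ └─┬───╴ ├─╴ │
│ │↳ ↓│↱ ↑│   │     │↓ ↲│
│ └─┐ ╵ ╶─┼─╴ │ ╶─┬─┘ ╶─┤
│   │↳ ↑  │   │   │  ↳ ↓│
├───┴───┐ │ ╶─┼─╴ ├───┐ │
│       │ │   │   │↓ ↰│↓│
│ ┌───╴ │ └─┐ └─┐ │ ╷ ╵ │
│ │     │   │   │ │↓│↑ ↲│
│ └─┐ ╶─┼─╴ ├─╴ │ │ └───┤
│   │   │   │   │ │↳ → ↓│
│ ╷ ├─┐ ├───┤ ╶─┤ └───╴ │
│ │ │ │ │   │   │      ↓│
├─┘ │ ╵ ╵ ╷ └─╴ ├─┬───╴ │
│   │     │     │ │↓ ← ↲│
│ ╶─┴─────┴─────┘ │ ╶───┤
│                 │↳ → B│
└─────────────────┴─────┘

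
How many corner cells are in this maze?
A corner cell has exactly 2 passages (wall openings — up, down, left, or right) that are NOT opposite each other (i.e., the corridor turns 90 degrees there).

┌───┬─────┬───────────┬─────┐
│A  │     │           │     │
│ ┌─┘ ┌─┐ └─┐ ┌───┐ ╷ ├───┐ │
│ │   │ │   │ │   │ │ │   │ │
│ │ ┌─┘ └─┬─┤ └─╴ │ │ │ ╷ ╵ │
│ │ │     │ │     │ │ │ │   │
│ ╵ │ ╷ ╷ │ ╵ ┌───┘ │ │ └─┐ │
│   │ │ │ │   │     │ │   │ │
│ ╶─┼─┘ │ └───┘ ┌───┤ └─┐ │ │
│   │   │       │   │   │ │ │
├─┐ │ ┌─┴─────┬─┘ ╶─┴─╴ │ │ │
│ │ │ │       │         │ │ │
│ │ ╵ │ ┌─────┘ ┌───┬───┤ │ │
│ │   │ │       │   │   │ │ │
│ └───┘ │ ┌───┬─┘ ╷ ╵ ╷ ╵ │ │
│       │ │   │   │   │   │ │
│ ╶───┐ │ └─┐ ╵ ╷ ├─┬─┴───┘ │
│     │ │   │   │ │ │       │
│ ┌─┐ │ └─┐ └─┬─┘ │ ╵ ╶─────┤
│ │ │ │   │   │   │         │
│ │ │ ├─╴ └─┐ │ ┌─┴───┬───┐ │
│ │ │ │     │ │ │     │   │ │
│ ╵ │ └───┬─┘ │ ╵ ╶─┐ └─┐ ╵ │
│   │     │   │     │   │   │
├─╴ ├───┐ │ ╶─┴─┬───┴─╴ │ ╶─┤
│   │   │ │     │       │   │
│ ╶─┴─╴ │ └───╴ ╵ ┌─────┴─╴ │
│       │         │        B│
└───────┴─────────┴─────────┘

Counting corner cells (2 non-opposite passages):
Total corners: 89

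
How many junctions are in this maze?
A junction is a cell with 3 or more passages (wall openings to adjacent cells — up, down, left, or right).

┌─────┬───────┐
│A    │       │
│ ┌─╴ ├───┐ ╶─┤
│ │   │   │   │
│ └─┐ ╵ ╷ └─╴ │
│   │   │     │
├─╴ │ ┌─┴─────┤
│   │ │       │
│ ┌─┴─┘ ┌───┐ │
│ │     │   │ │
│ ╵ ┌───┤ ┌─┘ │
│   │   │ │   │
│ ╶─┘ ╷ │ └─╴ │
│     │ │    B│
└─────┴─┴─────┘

Checking each cell for number of passages:

Junctions found (3+ passages):
  (0, 5): 3 passages
  (1, 2): 3 passages
  (2, 2): 3 passages
  (5, 0): 3 passages
  (5, 6): 3 passages
Total junctions: 5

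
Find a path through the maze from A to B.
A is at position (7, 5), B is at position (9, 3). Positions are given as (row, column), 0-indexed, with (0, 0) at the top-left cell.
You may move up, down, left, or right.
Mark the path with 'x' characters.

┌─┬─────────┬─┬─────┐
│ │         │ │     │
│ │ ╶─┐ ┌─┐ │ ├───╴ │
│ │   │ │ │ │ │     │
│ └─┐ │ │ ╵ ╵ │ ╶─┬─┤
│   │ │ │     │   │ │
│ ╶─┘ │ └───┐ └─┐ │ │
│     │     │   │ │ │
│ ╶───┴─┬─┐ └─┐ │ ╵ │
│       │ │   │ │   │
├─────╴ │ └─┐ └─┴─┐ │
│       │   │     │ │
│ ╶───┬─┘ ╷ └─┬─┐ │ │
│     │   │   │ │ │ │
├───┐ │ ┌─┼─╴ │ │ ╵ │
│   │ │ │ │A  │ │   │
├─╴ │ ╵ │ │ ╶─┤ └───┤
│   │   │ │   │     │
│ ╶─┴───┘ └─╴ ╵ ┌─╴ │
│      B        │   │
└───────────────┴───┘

Finding the shortest path from (7, 5) to (9, 3):
Path length: 6 steps
Directions: down → right → down → left → left → left

Solution:

┌─┬─────────┬─┬─────┐
│ │         │ │     │
│ │ ╶─┐ ┌─┐ │ ├───╴ │
│ │   │ │ │ │ │     │
│ └─┐ │ │ ╵ ╵ │ ╶─┬─┤
│   │ │ │     │   │ │
│ ╶─┘ │ └───┐ └─┐ │ │
│     │     │   │ │ │
│ ╶───┴─┬─┐ └─┐ │ ╵ │
│       │ │   │ │   │
├─────╴ │ └─┐ └─┴─┐ │
│       │   │     │ │
│ ╶───┬─┘ ╷ └─┬─┐ │ │
│     │   │   │ │ │ │
├───┐ │ ┌─┼─╴ │ │ ╵ │
│   │ │ │ │A  │ │   │
├─╴ │ ╵ │ │ ╶─┤ └───┤
│   │   │ │x x│     │
│ ╶─┴───┘ └─╴ ╵ ┌─╴ │
│      B x x x  │   │
└───────────────┴───┘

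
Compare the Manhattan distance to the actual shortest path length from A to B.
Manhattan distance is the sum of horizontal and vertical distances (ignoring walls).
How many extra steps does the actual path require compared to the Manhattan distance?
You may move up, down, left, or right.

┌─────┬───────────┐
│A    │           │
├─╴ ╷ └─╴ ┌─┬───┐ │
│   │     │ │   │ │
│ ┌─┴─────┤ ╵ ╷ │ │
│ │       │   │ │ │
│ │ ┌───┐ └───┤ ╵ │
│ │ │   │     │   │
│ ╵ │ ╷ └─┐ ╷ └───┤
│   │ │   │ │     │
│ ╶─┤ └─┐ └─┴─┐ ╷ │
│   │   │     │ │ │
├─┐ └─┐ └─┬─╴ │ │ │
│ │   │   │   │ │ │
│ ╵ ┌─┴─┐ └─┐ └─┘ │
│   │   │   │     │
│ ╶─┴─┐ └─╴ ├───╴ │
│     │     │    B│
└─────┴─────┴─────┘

Manhattan distance: |8 - 0| + |8 - 0| = 16
Actual path length: 22
Extra steps: 22 - 16 = 6

Solution:

┌─────┬───────────┐
│A ↓  │           │
├─╴ ╷ └─╴ ┌─┬───┐ │
│↓ ↲│     │ │   │ │
│ ┌─┴─────┤ ╵ ╷ │ │
│↓│↱ → → ↓│   │ │ │
│ │ ┌───┐ └───┤ ╵ │
│↓│↑│   │↳ → ↓│   │
│ ╵ │ ╷ └─┐ ╷ └───┤
│↳ ↑│ │   │ │↳ → ↓│
│ ╶─┤ └─┐ └─┴─┐ ╷ │
│   │   │     │ │↓│
├─┐ └─┐ └─┬─╴ │ │ │
│ │   │   │   │ │↓│
│ ╵ ┌─┴─┐ └─┐ └─┘ │
│   │   │   │    ↓│
│ ╶─┴─┐ └─╴ ├───╴ │
│     │     │    B│
└─────┴─────┴─────┘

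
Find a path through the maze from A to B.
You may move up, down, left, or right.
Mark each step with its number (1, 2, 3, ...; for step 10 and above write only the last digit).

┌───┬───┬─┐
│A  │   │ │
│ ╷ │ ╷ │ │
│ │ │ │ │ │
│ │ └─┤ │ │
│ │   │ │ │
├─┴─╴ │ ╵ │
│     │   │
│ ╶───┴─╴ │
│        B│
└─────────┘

Finding the shortest path through the maze:
Path length: 12 steps
Directions: right → down → down → right → down → left → left → down → right → right → right → right

Solution:

┌───┬───┬─┐
│A 1│   │ │
│ ╷ │ ╷ │ │
│ │2│ │ │ │
│ │ └─┤ │ │
│ │3 4│ │ │
├─┴─╴ │ ╵ │
│7 6 5│   │
│ ╶───┴─╴ │
│8 9 0 1 B│
└─────────┘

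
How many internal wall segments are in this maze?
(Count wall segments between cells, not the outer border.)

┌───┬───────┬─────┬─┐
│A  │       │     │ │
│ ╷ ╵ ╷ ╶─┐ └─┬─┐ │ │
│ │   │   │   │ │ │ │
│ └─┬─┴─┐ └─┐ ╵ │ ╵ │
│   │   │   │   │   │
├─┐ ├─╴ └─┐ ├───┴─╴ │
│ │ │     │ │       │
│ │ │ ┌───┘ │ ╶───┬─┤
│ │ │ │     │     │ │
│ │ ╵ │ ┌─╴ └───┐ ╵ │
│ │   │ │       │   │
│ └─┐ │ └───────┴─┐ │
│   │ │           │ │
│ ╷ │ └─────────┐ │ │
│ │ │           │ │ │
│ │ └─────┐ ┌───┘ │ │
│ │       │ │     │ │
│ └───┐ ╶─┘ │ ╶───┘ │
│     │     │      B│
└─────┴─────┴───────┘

Counting internal wall segments:
Total internal walls: 81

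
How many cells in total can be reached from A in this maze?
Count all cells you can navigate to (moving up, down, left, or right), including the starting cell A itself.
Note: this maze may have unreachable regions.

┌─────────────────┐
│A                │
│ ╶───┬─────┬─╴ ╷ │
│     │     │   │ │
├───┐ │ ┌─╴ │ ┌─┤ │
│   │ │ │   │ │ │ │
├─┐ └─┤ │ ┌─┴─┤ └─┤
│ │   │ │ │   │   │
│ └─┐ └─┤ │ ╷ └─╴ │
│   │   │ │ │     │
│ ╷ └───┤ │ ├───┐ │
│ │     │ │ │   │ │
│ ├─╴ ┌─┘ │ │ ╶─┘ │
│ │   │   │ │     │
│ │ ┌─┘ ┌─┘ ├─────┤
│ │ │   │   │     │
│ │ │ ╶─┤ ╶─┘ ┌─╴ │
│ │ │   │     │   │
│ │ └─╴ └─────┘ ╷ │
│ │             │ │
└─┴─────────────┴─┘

Using BFS/flood-fill to find all reachable cells from A:
Maze size: 10 × 9 = 90 total cells
72 cell(s) are walled off and cannot be reached from A.
Reachable cells: 18

Reachable region (· marks reachable cells):

┌─────────────────┐
│A · · · · · · · ·│
│ ╶───┬─────┬─╴ ╷ │
│· · ·│     │· ·│·│
├───┐ │ ┌─╴ │ ┌─┤ │
│   │·│ │   │·│ │·│
├─┐ └─┤ │ ┌─┴─┤ └─┤
│ │   │ │ │   │   │
│ └─┐ └─┤ │ ╷ └─╴ │
│   │   │ │ │     │
│ ╷ └───┤ │ ├───┐ │
│ │     │ │ │   │ │
│ ├─╴ ┌─┘ │ │ ╶─┘ │
│ │   │   │ │     │
│ │ ┌─┘ ┌─┘ ├─────┤
│ │ │   │   │     │
│ │ │ ╶─┤ ╶─┘ ┌─╴ │
│ │ │   │     │   │
│ │ └─╴ └─────┘ ╷ │
│ │             │ │
└─┴─────────────┴─┘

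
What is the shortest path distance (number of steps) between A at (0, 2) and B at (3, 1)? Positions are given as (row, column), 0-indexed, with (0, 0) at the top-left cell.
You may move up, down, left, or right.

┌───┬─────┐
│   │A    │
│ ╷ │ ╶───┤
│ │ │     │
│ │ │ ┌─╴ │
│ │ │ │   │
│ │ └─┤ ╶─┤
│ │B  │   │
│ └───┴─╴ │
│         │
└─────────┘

Finding path from (0, 2) to (3, 1):
Path: (0,2) → (1,2) → (1,3) → (1,4) → (2,4) → (2,3) → (3,3) → (3,4) → (4,4) → (4,3) → (4,2) → (4,1) → (4,0) → (3,0) → (2,0) → (1,0) → (0,0) → (0,1) → (1,1) → (2,1) → (3,1)
Distance: 20 steps

Solution:

┌───┬─────┐
│↱ ↓│A    │
│ ╷ │ ╶───┤
│↑│↓│↳ → ↓│
│ │ │ ┌─╴ │
│↑│↓│ │↓ ↲│
│ │ └─┤ ╶─┤
│↑│B  │↳ ↓│
│ └───┴─╴ │
│↑ ← ← ← ↲│
└─────────┘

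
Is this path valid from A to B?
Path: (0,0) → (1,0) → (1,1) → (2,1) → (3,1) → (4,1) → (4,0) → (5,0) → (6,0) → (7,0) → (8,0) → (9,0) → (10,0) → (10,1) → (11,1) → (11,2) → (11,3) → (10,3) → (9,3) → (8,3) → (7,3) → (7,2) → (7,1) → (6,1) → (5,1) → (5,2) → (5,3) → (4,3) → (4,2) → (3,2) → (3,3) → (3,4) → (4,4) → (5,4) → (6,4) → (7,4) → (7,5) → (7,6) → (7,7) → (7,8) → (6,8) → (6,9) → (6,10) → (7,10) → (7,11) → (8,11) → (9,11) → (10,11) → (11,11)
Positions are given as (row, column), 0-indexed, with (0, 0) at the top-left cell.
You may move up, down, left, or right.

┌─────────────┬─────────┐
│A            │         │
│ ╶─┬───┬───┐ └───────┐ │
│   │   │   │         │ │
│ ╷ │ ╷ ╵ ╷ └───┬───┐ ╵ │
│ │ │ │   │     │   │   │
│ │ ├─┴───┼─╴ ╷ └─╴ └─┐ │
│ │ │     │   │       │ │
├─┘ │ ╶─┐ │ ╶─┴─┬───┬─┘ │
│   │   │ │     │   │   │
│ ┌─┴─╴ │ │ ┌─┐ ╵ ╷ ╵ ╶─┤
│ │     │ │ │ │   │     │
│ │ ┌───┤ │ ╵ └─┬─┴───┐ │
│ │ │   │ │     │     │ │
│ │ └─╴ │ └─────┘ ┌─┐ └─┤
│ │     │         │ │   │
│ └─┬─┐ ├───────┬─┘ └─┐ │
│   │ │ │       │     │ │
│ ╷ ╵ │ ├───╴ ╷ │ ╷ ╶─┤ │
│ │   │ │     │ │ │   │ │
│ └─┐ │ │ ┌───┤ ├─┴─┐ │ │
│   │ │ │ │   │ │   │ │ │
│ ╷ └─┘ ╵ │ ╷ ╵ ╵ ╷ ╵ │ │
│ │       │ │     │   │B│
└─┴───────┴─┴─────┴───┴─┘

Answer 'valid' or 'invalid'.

Checking path validity:
Result: All consecutive moves are passable.

valid

Correct solution:

┌─────────────┬─────────┐
│A            │         │
│ ╶─┬───┬───┐ └───────┐ │
│↳ ↓│   │   │         │ │
│ ╷ │ ╷ ╵ ╷ └───┬───┐ ╵ │
│ │↓│ │   │     │   │   │
│ │ ├─┴───┼─╴ ╷ └─╴ └─┐ │
│ │↓│↱ → ↓│   │       │ │
├─┘ │ ╶─┐ │ ╶─┴─┬───┬─┘ │
│↓ ↲│↑ ↰│↓│     │   │   │
│ ┌─┴─╴ │ │ ┌─┐ ╵ ╷ ╵ ╶─┤
│↓│↱ → ↑│↓│ │ │   │     │
│ │ ┌───┤ │ ╵ └─┬─┴───┐ │
│↓│↑│   │↓│     │↱ → ↓│ │
│ │ └─╴ │ └─────┘ ┌─┐ └─┤
│↓│↑ ← ↰│↳ → → → ↑│ │↳ ↓│
│ └─┬─┐ ├───────┬─┘ └─┐ │
│↓  │ │↑│       │     │↓│
│ ╷ ╵ │ ├───╴ ╷ │ ╷ ╶─┤ │
│↓│   │↑│     │ │ │   │↓│
│ └─┐ │ │ ┌───┤ ├─┴─┐ │ │
│↳ ↓│ │↑│ │   │ │   │ │↓│
│ ╷ └─┘ ╵ │ ╷ ╵ ╵ ╷ ╵ │ │
│ │↳ → ↑  │ │     │   │B│
└─┴───────┴─┴─────┴───┴─┘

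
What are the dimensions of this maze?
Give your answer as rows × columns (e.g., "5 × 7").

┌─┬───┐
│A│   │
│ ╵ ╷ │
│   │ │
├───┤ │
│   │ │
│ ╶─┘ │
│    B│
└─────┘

Counting the maze dimensions:
Rows (vertical): 4
Columns (horizontal): 3
Dimensions: 4 × 3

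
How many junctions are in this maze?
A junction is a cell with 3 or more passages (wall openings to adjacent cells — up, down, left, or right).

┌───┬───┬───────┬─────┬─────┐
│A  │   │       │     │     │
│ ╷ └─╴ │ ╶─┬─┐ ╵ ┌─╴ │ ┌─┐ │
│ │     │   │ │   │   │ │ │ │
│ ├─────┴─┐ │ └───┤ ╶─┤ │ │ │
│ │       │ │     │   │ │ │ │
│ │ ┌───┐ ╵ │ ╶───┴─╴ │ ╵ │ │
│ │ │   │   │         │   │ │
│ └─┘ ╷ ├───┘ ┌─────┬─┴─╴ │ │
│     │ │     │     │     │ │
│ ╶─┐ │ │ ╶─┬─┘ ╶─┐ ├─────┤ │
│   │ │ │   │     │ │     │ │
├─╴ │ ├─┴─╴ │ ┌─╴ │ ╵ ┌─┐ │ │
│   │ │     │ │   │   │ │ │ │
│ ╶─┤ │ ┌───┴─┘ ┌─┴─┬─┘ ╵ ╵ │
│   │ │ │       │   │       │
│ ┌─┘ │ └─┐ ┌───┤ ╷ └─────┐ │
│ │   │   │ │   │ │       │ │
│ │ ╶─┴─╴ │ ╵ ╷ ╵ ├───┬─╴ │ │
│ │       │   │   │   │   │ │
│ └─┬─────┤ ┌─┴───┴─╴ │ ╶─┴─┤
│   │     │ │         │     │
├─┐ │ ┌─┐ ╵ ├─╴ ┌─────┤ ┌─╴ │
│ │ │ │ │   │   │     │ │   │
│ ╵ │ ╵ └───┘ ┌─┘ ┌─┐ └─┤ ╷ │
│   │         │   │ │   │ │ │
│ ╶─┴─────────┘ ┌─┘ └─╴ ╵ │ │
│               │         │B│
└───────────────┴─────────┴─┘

Checking each cell for number of passages:

Junctions found (3+ passages):
  (2, 6): 3 passages
  (3, 6): 3 passages
  (3, 12): 3 passages
  (4, 0): 3 passages
  (4, 2): 3 passages
  (5, 7): 3 passages
  (7, 0): 3 passages
  (7, 5): 3 passages
  (7, 11): 3 passages
  (7, 12): 3 passages
  (7, 13): 3 passages
  (9, 5): 3 passages
  (10, 7): 3 passages
  (10, 11): 3 passages
  (11, 13): 3 passages
  (12, 0): 3 passages
  (12, 3): 3 passages
  (13, 9): 3 passages
  (13, 11): 3 passages
Total junctions: 19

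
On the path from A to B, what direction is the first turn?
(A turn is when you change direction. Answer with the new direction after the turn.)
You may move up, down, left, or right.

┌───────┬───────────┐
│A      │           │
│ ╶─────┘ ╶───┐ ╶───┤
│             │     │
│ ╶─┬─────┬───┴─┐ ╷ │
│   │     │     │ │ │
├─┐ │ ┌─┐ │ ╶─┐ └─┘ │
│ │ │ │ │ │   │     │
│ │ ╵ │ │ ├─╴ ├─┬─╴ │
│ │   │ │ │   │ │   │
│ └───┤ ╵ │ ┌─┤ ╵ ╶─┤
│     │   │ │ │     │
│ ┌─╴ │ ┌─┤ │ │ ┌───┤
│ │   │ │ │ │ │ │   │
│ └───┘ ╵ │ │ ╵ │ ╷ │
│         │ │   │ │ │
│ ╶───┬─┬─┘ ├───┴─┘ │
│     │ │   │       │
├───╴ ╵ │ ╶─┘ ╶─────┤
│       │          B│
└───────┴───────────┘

Directions: down, right, right, right, right, up, right, right, right, down, right, right, down, down, left, left, up, left, left, down, right, down, left, down, down, down, down, left, down, right, right, right, right, right
First turn direction: right

Solution:

┌───────┬───────────┐
│A      │↱ → → ↓    │
│ ╶─────┘ ╶───┐ ╶───┤
│↳ → → → ↑    │↳ → ↓│
│ ╶─┬─────┬───┴─┐ ╷ │
│   │     │↓ ← ↰│ │↓│
├─┐ │ ┌─┐ │ ╶─┐ └─┘ │
│ │ │ │ │ │↳ ↓│↑ ← ↲│
│ │ ╵ │ │ ├─╴ ├─┬─╴ │
│ │   │ │ │↓ ↲│ │   │
│ └───┤ ╵ │ ┌─┤ ╵ ╶─┤
│     │   │↓│ │     │
│ ┌─╴ │ ┌─┤ │ │ ┌───┤
│ │   │ │ │↓│ │ │   │
│ └───┘ ╵ │ │ ╵ │ ╷ │
│         │↓│   │ │ │
│ ╶───┬─┬─┘ ├───┴─┘ │
│     │ │↓ ↲│       │
├───╴ ╵ │ ╶─┘ ╶─────┤
│       │↳ → → → → B│
└───────┴───────────┘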